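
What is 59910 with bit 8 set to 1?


59910 | (1 << 8) = 59910 | 256 = 60166

60166


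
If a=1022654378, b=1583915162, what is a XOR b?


1022654378 ^ 1583915162 = 1654445872

1654445872


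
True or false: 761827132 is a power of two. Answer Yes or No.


0b101101011010001000111100111100. Multiple bits set => No

No


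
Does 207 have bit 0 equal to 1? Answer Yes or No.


0b11001111, bit 0 = 1. Yes

Yes


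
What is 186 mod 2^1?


186 & 1 = 0

0


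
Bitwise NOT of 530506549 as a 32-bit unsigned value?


~0b11111100111101110001100110101 = 0b11100000011000010001110011001010 = 3764460746 (32-bit unsigned)

3764460746


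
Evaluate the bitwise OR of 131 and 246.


0b10000011 | 0b11110110 = 0b11110111 = 247

247


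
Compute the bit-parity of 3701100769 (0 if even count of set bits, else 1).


0b11011100100110100101000011100001 has 15 ones => parity 1

1


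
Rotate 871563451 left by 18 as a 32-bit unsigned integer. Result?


Rotate 0b110011111100110000000010111011 left by 18 (32-bit) = 0b10111011001100111111001100 = 49074124

49074124


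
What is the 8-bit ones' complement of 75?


75 ^ 255 = 180

180


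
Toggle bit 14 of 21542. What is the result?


21542 ^ (1 << 14) = 21542 ^ 16384 = 5158

5158


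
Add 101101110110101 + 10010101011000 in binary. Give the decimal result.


101101110110101 + 10010101011000 = 1000000100001101 = 33037

33037


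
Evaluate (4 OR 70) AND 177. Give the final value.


Step 1: 4 | 70 = 70
Step 2: 70 & 177 = 0

0


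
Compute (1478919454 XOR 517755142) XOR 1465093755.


Step 1: 1478919454 ^ 517755142 = 1190843416
Step 2: 1190843416 ^ 1465093755 = 296311395

296311395


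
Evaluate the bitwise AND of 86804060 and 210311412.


0b101001011001000011001011100 & 0b1100100010010001100011110100 = 0b100000010000000000001010100 = 67633236

67633236


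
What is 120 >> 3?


0b1111000 >> 3 = 0b1111 = 15

15


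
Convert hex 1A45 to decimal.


1A45 hex = 6725 decimal

6725


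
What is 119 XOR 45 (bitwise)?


0b1110111 ^ 0b101101 = 0b1011010 = 90

90


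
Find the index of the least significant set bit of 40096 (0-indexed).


0b1001110010100000. Lowest set bit at position 5

5


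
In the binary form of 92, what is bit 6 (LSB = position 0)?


0b1011100, position 6 = 1

1


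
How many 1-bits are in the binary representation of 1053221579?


0b111110110001101110001011001011 has 18 set bits

18


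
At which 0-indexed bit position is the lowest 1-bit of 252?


0b11111100. Lowest set bit at position 2

2


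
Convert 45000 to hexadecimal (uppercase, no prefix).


45000 = AFC8 hex

AFC8


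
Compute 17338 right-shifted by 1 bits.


0b100001110111010 >> 1 = 0b10000111011101 = 8669

8669


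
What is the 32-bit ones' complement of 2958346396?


2958346396 ^ 4294967295 = 1336620899

1336620899


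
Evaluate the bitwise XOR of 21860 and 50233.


0b101010101100100 ^ 0b1100010000111001 = 0b1001000101011101 = 37213

37213


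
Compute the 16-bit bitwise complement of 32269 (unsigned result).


~0b111111000001101 = 0b1000000111110010 = 33266 (16-bit unsigned)

33266


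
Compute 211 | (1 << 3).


211 | (1 << 3) = 211 | 8 = 219

219


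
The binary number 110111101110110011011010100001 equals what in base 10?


110111101110110011011010100001 in decimal = 935016097

935016097


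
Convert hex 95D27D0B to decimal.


95D27D0B hex = 2513599755 decimal

2513599755


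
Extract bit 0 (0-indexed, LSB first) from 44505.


0b1010110111011001, position 0 = 1

1


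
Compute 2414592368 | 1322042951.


0b10001111111010111100000101110000 | 0b1001110110011001100011001000111 = 0b11001111111011111100011101110111 = 3488597879

3488597879


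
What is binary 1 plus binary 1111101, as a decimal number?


1 + 1111101 = 1111110 = 126

126


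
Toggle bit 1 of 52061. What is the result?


52061 ^ (1 << 1) = 52061 ^ 2 = 52063

52063


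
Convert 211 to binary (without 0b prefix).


211 = 11010011 in binary

11010011


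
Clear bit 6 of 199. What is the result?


199 & ~(1 << 6) = 135

135


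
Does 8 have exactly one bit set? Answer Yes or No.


0b1000. Only one bit set => Yes

Yes


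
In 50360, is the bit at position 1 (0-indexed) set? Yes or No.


0b1100010010111000, bit 1 = 0. No

No


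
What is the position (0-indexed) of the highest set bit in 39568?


0b1001101010010000. Highest set bit at position 15

15


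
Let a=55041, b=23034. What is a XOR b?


55041 ^ 23034 = 36603

36603


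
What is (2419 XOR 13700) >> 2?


Step 1: 2419 ^ 13700 = 15607
Step 2: 15607 >> 2 = 3901

3901


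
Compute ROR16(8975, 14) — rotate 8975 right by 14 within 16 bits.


Rotate 0b10001100001111 right by 14 (16-bit) = 0b1000110000111100 = 35900

35900


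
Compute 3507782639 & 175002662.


0b11010001000101001000001111101111 & 0b1010011011100101010000100110 = 0b1000000000000100110 = 262182

262182


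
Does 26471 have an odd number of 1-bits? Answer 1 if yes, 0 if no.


0b110011101100111 has 10 ones => parity 0

0


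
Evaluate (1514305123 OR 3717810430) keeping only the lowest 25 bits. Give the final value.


Step 1: 1514305123 | 3717810430 = 3755704063
Step 2: 3755704063 & 33554431 = 31162111

31162111


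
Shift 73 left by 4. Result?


0b1001001 << 4 = 0b10010010000 = 1168

1168


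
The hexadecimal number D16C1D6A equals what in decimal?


D16C1D6A hex = 3513523562 decimal

3513523562


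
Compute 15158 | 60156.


0b11101100110110 | 0b1110101011111100 = 0b1111101111111110 = 64510

64510


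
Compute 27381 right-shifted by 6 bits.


0b110101011110101 >> 6 = 0b110101011 = 427

427


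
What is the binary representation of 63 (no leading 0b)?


63 = 111111 in binary

111111


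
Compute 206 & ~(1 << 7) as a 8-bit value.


206 & ~(1 << 7) = 78

78


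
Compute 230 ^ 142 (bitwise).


0b11100110 ^ 0b10001110 = 0b1101000 = 104

104


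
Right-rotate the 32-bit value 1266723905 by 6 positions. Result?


Rotate 0b1001011100000001010110001000001 right by 6 (32-bit) = 0b101001011100000001010110001 = 86901425

86901425


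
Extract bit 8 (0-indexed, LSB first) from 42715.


0b1010011011011011, position 8 = 0

0


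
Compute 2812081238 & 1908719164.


0b10100111100111001111010001010110 & 0b1110001110001001011111000111100 = 0b100001100001001011010000010100 = 562344980

562344980


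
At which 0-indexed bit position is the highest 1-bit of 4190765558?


0b11111001110010100000000111110110. Highest set bit at position 31

31


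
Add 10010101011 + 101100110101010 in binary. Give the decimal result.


10010101011 + 101100110101010 = 101111001010101 = 24149

24149


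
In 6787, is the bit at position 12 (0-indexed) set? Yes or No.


0b1101010000011, bit 12 = 1. Yes

Yes


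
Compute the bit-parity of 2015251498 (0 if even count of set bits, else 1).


0b1111000000111100100110000101010 has 14 ones => parity 0

0


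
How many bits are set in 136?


0b10001000 has 2 set bits

2


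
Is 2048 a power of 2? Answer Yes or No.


0b100000000000. Only one bit set => Yes

Yes


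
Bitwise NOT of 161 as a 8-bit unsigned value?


~0b10100001 = 0b1011110 = 94 (8-bit unsigned)

94


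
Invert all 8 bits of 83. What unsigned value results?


83 ^ 255 = 172

172


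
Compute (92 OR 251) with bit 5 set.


Step 1: 92 | 251 = 255
Step 2: 255 | (1 << 5) = 255 | 32 = 255

255


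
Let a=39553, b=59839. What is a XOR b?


39553 ^ 59839 = 29502

29502


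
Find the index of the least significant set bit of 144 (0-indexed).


0b10010000. Lowest set bit at position 4

4


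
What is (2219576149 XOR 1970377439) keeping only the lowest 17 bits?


Step 1: 2219576149 ^ 1970377439 = 4047346058
Step 2: 4047346058 & 131071 = 104842

104842


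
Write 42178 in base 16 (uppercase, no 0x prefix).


42178 = A4C2 hex

A4C2


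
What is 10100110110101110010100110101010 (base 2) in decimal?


10100110110101110010100110101010 in decimal = 2799118762

2799118762


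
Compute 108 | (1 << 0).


108 | (1 << 0) = 108 | 1 = 109

109


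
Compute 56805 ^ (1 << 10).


56805 ^ (1 << 10) = 56805 ^ 1024 = 55781

55781


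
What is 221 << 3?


0b11011101 << 3 = 0b11011101000 = 1768

1768


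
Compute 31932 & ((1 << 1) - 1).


31932 & 1 = 0

0


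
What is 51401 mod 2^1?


51401 & 1 = 1

1


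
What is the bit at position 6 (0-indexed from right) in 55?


0b110111, position 6 = 0

0


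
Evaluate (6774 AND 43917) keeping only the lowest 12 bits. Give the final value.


Step 1: 6774 & 43917 = 2564
Step 2: 2564 & 4095 = 2564

2564


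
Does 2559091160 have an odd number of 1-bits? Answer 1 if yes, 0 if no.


0b10011000100010001010000111011000 has 12 ones => parity 0

0


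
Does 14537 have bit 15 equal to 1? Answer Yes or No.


0b11100011001001, bit 15 = 0. No

No


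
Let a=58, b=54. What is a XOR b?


58 ^ 54 = 12

12


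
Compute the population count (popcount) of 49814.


0b1100001010010110 has 7 set bits

7


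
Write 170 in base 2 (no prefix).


170 = 10101010 in binary

10101010


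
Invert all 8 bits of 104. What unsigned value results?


104 ^ 255 = 151

151


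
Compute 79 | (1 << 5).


79 | (1 << 5) = 79 | 32 = 111

111


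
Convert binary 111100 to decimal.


111100 in decimal = 60

60


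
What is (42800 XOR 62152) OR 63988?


Step 1: 42800 ^ 62152 = 22008
Step 2: 22008 | 63988 = 65020

65020


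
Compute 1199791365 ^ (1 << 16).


1199791365 ^ (1 << 16) = 1199791365 ^ 65536 = 1199725829

1199725829


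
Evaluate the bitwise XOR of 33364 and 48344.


0b1000001001010100 ^ 0b1011110011011000 = 0b11111010001100 = 16012

16012


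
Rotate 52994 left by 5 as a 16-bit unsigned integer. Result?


Rotate 0b1100111100000010 left by 5 (16-bit) = 0b1110000001011001 = 57433

57433


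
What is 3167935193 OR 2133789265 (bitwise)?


0b10111100110100101101101011011001 | 0b1111111001011110000101001010001 = 0b11111111111111111101101011011001 = 4294957785

4294957785


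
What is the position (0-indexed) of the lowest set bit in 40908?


0b1001111111001100. Lowest set bit at position 2

2


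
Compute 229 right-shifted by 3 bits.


0b11100101 >> 3 = 0b11100 = 28

28


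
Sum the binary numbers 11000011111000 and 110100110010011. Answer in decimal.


11000011111000 + 110100110010011 = 1001101010001011 = 39563

39563


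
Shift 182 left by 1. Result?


0b10110110 << 1 = 0b101101100 = 364

364


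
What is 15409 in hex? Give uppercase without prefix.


15409 = 3C31 hex

3C31


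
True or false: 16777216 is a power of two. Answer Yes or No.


0b1000000000000000000000000. Only one bit set => Yes

Yes


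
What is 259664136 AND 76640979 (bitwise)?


0b1111011110100010100100001000 & 0b100100100010111001011010011 = 0b100000100000010000000000000 = 68165632

68165632


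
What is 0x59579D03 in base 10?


59579D03 hex = 1498914051 decimal

1498914051


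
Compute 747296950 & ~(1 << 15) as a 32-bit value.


747296950 & ~(1 << 15) = 747264182

747264182


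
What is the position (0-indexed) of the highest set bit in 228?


0b11100100. Highest set bit at position 7

7


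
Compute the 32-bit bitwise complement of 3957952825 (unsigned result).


~0b11101011111010011001000100111001 = 0b10100000101100110111011000110 = 337014470 (32-bit unsigned)

337014470


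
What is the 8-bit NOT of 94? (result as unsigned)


~0b1011110 = 0b10100001 = 161 (8-bit unsigned)

161


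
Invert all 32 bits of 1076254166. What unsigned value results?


1076254166 ^ 4294967295 = 3218713129

3218713129


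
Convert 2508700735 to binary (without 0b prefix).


2508700735 = 10010101100001111011110000111111 in binary

10010101100001111011110000111111


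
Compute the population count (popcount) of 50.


0b110010 has 3 set bits

3


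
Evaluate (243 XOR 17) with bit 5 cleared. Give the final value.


Step 1: 243 ^ 17 = 226
Step 2: 226 & ~(1 << 5) = 194

194


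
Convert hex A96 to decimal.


A96 hex = 2710 decimal

2710


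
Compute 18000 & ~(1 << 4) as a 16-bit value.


18000 & ~(1 << 4) = 17984

17984


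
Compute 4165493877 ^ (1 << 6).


4165493877 ^ (1 << 6) = 4165493877 ^ 64 = 4165493813

4165493813


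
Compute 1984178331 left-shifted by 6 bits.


0b1110110010001000010100010011011 << 6 = 0b1110110010001000010100010011011000000 = 126987413184

126987413184


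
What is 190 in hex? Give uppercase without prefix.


190 = BE hex

BE


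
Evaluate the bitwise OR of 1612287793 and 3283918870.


0b1100000000110011000111100110001 | 0b11000011101111001010000000010110 = 0b11100011101111011010111100110111 = 3820859191

3820859191


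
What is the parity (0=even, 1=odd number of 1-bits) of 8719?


0b10001000001111 has 6 ones => parity 0

0


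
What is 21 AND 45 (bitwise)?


0b10101 & 0b101101 = 0b101 = 5

5


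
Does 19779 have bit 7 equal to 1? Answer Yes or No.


0b100110101000011, bit 7 = 0. No

No


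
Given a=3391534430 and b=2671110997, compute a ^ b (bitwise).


3391534430 ^ 2671110997 = 1427332619

1427332619


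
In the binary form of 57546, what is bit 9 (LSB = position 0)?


0b1110000011001010, position 9 = 0

0


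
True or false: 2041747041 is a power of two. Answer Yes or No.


0b1111001101100101001011001100001. Multiple bits set => No

No


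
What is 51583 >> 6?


0b1100100101111111 >> 6 = 0b1100100101 = 805

805


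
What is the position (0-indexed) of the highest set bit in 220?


0b11011100. Highest set bit at position 7

7


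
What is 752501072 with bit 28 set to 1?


752501072 | (1 << 28) = 752501072 | 268435456 = 1020936528

1020936528


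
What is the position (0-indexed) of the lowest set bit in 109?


0b1101101. Lowest set bit at position 0

0


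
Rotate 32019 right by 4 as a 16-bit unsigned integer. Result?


Rotate 0b111110100010011 right by 4 (16-bit) = 0b11011111010001 = 14289

14289


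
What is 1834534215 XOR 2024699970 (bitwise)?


0b1101101010110001100010101000111 ^ 0b1111000101011100111100001000010 = 0b10101111101101011110100000101 = 368491781

368491781


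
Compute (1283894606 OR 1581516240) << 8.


Step 1: 1283894606 | 1581516240 = 1590078942
Step 2: 1590078942 << 8 = 407060209152

407060209152


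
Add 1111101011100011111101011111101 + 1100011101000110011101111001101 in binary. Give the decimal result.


1111101011100011111101011111101 + 1100011101000110011101111001101 = 11100001000101010011011011001010 = 3776263882

3776263882


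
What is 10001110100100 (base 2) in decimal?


10001110100100 in decimal = 9124

9124


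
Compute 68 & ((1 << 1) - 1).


68 & 1 = 0

0


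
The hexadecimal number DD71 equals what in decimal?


DD71 hex = 56689 decimal

56689


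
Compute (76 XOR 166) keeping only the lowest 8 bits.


Step 1: 76 ^ 166 = 234
Step 2: 234 & 255 = 234

234


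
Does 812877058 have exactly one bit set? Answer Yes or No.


0b110000011100111000010100000010. Multiple bits set => No

No


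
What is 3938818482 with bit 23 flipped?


3938818482 ^ (1 << 23) = 3938818482 ^ 8388608 = 3930429874

3930429874


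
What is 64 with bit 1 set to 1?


64 | (1 << 1) = 64 | 2 = 66

66


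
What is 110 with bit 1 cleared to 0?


110 & ~(1 << 1) = 108

108


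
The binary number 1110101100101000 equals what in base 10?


1110101100101000 in decimal = 60200

60200


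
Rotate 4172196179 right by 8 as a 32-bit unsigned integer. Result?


Rotate 0b11111000101011101010100101010011 right by 8 (32-bit) = 0b1010011111110001010111010101001 = 1408806569

1408806569


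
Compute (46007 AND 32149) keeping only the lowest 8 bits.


Step 1: 46007 & 32149 = 12693
Step 2: 12693 & 255 = 149

149


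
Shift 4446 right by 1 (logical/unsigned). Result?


0b1000101011110 >> 1 = 0b100010101111 = 2223

2223


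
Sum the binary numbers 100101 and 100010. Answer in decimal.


100101 + 100010 = 1000111 = 71

71


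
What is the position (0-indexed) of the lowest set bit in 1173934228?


0b1000101111110001101000010010100. Lowest set bit at position 2

2


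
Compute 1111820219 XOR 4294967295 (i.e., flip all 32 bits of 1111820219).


1111820219 ^ 4294967295 = 3183147076

3183147076


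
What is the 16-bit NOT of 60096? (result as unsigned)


~0b1110101011000000 = 0b1010100111111 = 5439 (16-bit unsigned)

5439


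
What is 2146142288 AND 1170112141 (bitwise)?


0b1111111111010111000100001010000 & 0b1000101101111100111111010001101 = 0b1000101101010100000100000000000 = 1168771072

1168771072


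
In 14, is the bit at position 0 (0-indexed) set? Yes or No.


0b1110, bit 0 = 0. No

No


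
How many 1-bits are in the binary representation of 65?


0b1000001 has 2 set bits

2


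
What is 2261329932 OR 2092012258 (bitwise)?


0b10000110110010010010100000001100 | 0b1111100101100011001001011100010 = 0b11111110111110011011101011101110 = 4277779182

4277779182


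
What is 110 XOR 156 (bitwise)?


0b1101110 ^ 0b10011100 = 0b11110010 = 242

242


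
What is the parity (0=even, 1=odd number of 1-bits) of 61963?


0b1111001000001011 has 8 ones => parity 0

0


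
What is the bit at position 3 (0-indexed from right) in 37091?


0b1001000011100011, position 3 = 0

0


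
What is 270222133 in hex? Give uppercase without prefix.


270222133 = 101B4335 hex

101B4335


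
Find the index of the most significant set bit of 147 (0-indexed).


0b10010011. Highest set bit at position 7

7


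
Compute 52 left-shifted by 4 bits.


0b110100 << 4 = 0b1101000000 = 832

832


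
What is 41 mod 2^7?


41 & 127 = 41

41


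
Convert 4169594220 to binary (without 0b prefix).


4169594220 = 11111000100001101111010101101100 in binary

11111000100001101111010101101100


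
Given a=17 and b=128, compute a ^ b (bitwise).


17 ^ 128 = 145

145


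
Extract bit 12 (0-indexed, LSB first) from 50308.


0b1100010010000100, position 12 = 0

0


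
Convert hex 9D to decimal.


9D hex = 157 decimal

157


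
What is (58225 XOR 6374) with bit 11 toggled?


Step 1: 58225 ^ 6374 = 64407
Step 2: 64407 ^ (1 << 11) = 64407 ^ 2048 = 62359

62359


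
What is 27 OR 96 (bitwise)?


0b11011 | 0b1100000 = 0b1111011 = 123

123


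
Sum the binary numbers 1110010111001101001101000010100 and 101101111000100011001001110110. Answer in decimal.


1110010111001101001101000010100 + 101101111000100011001001110110 = 10100000110010001100110010001010 = 2697514122

2697514122


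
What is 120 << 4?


0b1111000 << 4 = 0b11110000000 = 1920

1920


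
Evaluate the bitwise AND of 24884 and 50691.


0b110000100110100 & 0b1100011000000011 = 0b100000000000000 = 16384

16384


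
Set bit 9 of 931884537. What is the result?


931884537 | (1 << 9) = 931884537 | 512 = 931885049

931885049


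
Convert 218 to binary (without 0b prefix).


218 = 11011010 in binary

11011010


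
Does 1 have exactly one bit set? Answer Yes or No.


0b1. Only one bit set => Yes

Yes


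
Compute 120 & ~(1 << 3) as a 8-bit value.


120 & ~(1 << 3) = 112

112


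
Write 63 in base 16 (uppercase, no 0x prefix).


63 = 3F hex

3F


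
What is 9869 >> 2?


0b10011010001101 >> 2 = 0b100110100011 = 2467

2467


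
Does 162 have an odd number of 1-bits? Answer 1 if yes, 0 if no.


0b10100010 has 3 ones => parity 1

1


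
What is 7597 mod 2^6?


7597 & 63 = 45

45


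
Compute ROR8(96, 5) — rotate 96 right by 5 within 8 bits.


Rotate 0b1100000 right by 5 (8-bit) = 0b11 = 3

3


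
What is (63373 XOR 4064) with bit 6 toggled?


Step 1: 63373 ^ 4064 = 63597
Step 2: 63597 ^ (1 << 6) = 63597 ^ 64 = 63533

63533


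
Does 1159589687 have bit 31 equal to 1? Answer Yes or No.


0b1000101000111011110111100110111, bit 31 = 0. No

No


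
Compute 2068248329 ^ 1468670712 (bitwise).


0b1111011010001101111011100001001 ^ 0b1010111100010100010001011111000 = 0b101100110011001101010111110001 = 751621617

751621617


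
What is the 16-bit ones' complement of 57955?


57955 ^ 65535 = 7580

7580


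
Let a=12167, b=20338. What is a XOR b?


12167 ^ 20338 = 24821

24821


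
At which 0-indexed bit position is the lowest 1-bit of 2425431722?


0b10010000100100010010011010101010. Lowest set bit at position 1

1


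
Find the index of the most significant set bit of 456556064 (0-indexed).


0b11011001101100111111000100000. Highest set bit at position 28

28


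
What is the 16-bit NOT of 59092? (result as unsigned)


~0b1110011011010100 = 0b1100100101011 = 6443 (16-bit unsigned)

6443


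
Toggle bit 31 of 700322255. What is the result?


700322255 ^ (1 << 31) = 700322255 ^ 2147483648 = 2847805903

2847805903


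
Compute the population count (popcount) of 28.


0b11100 has 3 set bits

3


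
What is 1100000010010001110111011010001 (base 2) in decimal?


1100000010010001110111011010001 in decimal = 1615392465

1615392465


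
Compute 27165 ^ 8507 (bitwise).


0b110101000011101 ^ 0b10000100111011 = 0b100101100100110 = 19238

19238


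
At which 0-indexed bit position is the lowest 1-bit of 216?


0b11011000. Lowest set bit at position 3

3


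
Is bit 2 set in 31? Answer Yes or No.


0b11111, bit 2 = 1. Yes

Yes


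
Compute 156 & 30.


0b10011100 & 0b11110 = 0b11100 = 28

28


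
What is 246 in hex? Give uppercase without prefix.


246 = F6 hex

F6


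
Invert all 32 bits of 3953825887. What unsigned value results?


3953825887 ^ 4294967295 = 341141408

341141408


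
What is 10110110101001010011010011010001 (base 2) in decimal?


10110110101001010011010011010001 in decimal = 3064280273

3064280273


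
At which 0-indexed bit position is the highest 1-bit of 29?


0b11101. Highest set bit at position 4

4


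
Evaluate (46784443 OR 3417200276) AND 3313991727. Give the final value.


Step 1: 46784443 | 3417200276 = 3421495231
Step 2: 3421495231 & 3313991727 = 3246882863

3246882863


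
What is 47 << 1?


0b101111 << 1 = 0b1011110 = 94

94


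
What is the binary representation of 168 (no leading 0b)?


168 = 10101000 in binary

10101000


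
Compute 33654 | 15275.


0b1000001101110110 | 0b11101110101011 = 0b1011101111111111 = 48127

48127


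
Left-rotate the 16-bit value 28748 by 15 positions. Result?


Rotate 0b111000001001100 left by 15 (16-bit) = 0b11100000100110 = 14374

14374


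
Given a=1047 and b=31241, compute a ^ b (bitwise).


1047 ^ 31241 = 32286

32286


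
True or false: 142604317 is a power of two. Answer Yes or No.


0b1000011111111111100000011101. Multiple bits set => No

No


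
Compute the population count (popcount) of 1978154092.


0b1110101111010000011110001101100 has 17 set bits

17


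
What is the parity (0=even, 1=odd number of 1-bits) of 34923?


0b1000100001101011 has 7 ones => parity 1

1


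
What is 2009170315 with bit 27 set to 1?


2009170315 | (1 << 27) = 2009170315 | 134217728 = 2143388043

2143388043


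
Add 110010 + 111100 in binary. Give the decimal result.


110010 + 111100 = 1101110 = 110

110


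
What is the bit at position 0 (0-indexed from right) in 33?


0b100001, position 0 = 1

1


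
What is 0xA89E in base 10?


A89E hex = 43166 decimal

43166


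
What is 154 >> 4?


0b10011010 >> 4 = 0b1001 = 9

9


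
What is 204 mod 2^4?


204 & 15 = 12

12


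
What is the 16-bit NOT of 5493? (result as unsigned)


~0b1010101110101 = 0b1110101010001010 = 60042 (16-bit unsigned)

60042


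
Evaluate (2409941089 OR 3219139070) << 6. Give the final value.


Step 1: 2409941089 | 3219139070 = 3219450367
Step 2: 3219450367 << 6 = 206044823488

206044823488


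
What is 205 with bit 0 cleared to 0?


205 & ~(1 << 0) = 204

204


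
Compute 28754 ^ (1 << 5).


28754 ^ (1 << 5) = 28754 ^ 32 = 28786

28786


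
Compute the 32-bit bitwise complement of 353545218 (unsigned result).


~0b10101000100101010110000000010 = 0b11101010111011010101001111111101 = 3941422077 (32-bit unsigned)

3941422077


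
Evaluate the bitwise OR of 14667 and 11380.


0b11100101001011 | 0b10110001110100 = 0b11110101111111 = 15743

15743


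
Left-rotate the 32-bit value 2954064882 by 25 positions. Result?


Rotate 0b10110000000100110111001111110010 left by 25 (32-bit) = 0b11100101011000000010011011100111 = 3848283879

3848283879


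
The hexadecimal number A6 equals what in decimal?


A6 hex = 166 decimal

166


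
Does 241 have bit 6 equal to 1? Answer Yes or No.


0b11110001, bit 6 = 1. Yes

Yes


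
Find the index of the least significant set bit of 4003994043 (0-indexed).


0b11101110101010000001100110111011. Lowest set bit at position 0

0


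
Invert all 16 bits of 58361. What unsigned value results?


58361 ^ 65535 = 7174

7174


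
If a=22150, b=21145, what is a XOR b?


22150 ^ 21145 = 1055

1055


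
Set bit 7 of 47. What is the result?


47 | (1 << 7) = 47 | 128 = 175

175


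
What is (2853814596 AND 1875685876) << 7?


Step 1: 2853814596 & 1875685876 = 705200452
Step 2: 705200452 << 7 = 90265657856

90265657856


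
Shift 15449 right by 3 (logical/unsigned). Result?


0b11110001011001 >> 3 = 0b11110001011 = 1931

1931


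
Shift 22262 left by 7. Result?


0b101011011110110 << 7 = 0b1010110111101100000000 = 2849536

2849536


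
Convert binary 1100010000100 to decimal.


1100010000100 in decimal = 6276

6276


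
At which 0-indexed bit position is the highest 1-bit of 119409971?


0b111000111100000110100110011. Highest set bit at position 26

26


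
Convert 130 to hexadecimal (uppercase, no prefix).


130 = 82 hex

82


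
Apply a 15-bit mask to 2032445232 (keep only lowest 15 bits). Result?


2032445232 & 32767 = 10032

10032


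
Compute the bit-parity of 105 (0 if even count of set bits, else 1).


0b1101001 has 4 ones => parity 0

0


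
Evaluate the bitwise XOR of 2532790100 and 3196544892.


0b10010110111101110100111101010100 ^ 0b10111110100001110110011101111100 = 0b101000011100000010100000101000 = 678438952

678438952


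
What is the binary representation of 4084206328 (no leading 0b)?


4084206328 = 11110011011100000000101011111000 in binary

11110011011100000000101011111000


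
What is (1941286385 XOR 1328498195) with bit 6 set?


Step 1: 1941286385 ^ 1328498195 = 1016785890
Step 2: 1016785890 | (1 << 6) = 1016785890 | 64 = 1016785890

1016785890


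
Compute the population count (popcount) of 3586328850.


0b11010101110000110000100100010010 has 13 set bits

13


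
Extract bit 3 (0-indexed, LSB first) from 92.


0b1011100, position 3 = 1

1


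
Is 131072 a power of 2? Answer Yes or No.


0b100000000000000000. Only one bit set => Yes

Yes


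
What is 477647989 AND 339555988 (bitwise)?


0b11100011110000101010001110101 & 0b10100001111010011011010010100 = 0b10100001110000001010000010100 = 339219476

339219476


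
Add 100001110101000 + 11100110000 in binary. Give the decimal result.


100001110101000 + 11100110000 = 100101011011000 = 19160

19160


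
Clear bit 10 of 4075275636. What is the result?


4075275636 & ~(1 << 10) = 4075274612

4075274612


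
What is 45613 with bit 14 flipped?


45613 ^ (1 << 14) = 45613 ^ 16384 = 61997

61997


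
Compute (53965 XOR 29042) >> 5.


Step 1: 53965 ^ 29042 = 41919
Step 2: 41919 >> 5 = 1309

1309


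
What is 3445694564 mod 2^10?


3445694564 & 1023 = 100

100


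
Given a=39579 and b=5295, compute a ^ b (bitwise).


39579 ^ 5295 = 36404

36404


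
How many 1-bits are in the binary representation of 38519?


0b1001011001110111 has 10 set bits

10


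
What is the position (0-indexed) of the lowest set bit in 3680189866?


0b11011011010110110011110110101010. Lowest set bit at position 1

1


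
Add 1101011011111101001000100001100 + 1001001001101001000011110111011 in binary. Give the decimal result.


1101011011111101001000100001100 + 1001001001101001000011110111011 = 10110100101100110001100011000111 = 3031636167

3031636167


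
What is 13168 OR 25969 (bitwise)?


0b11001101110000 | 0b110010101110001 = 0b111011101110001 = 30577

30577


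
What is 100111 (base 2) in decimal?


100111 in decimal = 39

39


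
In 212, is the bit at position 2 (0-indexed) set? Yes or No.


0b11010100, bit 2 = 1. Yes

Yes


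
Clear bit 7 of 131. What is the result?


131 & ~(1 << 7) = 3

3


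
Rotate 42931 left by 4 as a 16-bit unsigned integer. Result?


Rotate 0b1010011110110011 left by 4 (16-bit) = 0b111101100111010 = 31546

31546


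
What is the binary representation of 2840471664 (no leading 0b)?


2840471664 = 10101001010011100010100001110000 in binary

10101001010011100010100001110000


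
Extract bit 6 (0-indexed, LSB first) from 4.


0b100, position 6 = 0

0


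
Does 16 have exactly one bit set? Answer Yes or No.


0b10000. Only one bit set => Yes

Yes


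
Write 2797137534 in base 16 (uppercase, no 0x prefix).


2797137534 = A6B8EE7E hex

A6B8EE7E


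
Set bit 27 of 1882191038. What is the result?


1882191038 | (1 << 27) = 1882191038 | 134217728 = 2016408766

2016408766


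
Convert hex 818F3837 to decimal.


818F3837 hex = 2173646903 decimal

2173646903


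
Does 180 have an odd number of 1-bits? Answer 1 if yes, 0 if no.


0b10110100 has 4 ones => parity 0

0


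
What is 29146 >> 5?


0b111000111011010 >> 5 = 0b1110001110 = 910

910


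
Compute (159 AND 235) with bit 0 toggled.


Step 1: 159 & 235 = 139
Step 2: 139 ^ (1 << 0) = 139 ^ 1 = 138

138


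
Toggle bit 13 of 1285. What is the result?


1285 ^ (1 << 13) = 1285 ^ 8192 = 9477

9477


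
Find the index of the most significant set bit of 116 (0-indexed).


0b1110100. Highest set bit at position 6

6


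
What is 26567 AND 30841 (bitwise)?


0b110011111000111 & 0b111100001111001 = 0b110000001000001 = 24641

24641


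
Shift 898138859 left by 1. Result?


0b110101100010001000001011101011 << 1 = 0b1101011000100010000010111010110 = 1796277718

1796277718


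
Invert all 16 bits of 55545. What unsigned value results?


55545 ^ 65535 = 9990

9990


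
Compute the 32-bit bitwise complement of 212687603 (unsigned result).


~0b1100101011010101101011110011 = 0b11110011010100101010010100001100 = 4082279692 (32-bit unsigned)

4082279692


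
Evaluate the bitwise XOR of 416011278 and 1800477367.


0b11000110010111101010000001110 ^ 0b1101011010100010001101010110111 = 0b1110011100110101100111010111001 = 1939525305

1939525305


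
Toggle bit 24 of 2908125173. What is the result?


2908125173 ^ (1 << 24) = 2908125173 ^ 16777216 = 2891347957

2891347957


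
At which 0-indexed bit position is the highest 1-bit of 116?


0b1110100. Highest set bit at position 6

6


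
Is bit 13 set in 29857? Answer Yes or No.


0b111010010100001, bit 13 = 1. Yes

Yes


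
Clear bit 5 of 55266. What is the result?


55266 & ~(1 << 5) = 55234

55234


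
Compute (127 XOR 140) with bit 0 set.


Step 1: 127 ^ 140 = 243
Step 2: 243 | (1 << 0) = 243 | 1 = 243

243


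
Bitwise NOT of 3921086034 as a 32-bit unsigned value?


~0b11101001101101110000011001010010 = 0b10110010010001111100110101101 = 373881261 (32-bit unsigned)

373881261


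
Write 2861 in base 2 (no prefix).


2861 = 101100101101 in binary

101100101101


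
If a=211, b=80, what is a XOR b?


211 ^ 80 = 131

131


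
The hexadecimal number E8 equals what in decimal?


E8 hex = 232 decimal

232


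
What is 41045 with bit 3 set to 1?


41045 | (1 << 3) = 41045 | 8 = 41053

41053


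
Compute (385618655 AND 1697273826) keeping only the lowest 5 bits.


Step 1: 385618655 & 1697273826 = 69735106
Step 2: 69735106 & 31 = 2

2


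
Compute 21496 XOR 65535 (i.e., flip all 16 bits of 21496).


21496 ^ 65535 = 44039

44039


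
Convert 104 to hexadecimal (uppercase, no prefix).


104 = 68 hex

68


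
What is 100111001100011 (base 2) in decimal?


100111001100011 in decimal = 20067

20067


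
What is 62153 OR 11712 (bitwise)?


0b1111001011001001 | 0b10110111000000 = 0b1111111111001001 = 65481

65481


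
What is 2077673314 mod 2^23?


2077673314 & 8388607 = 5687138

5687138


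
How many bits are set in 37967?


0b1001010001001111 has 8 set bits

8


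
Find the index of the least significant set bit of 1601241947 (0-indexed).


0b1011111011100010000001101011011. Lowest set bit at position 0

0


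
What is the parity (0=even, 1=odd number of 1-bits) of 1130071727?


0b1000011010110111000011010101111 has 17 ones => parity 1

1


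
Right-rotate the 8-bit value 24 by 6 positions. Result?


Rotate 0b11000 right by 6 (8-bit) = 0b1100000 = 96

96


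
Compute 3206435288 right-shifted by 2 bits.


0b10111111000111100101000111011000 >> 2 = 0b101111110001111001010001110110 = 801608822

801608822


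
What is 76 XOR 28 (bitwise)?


0b1001100 ^ 0b11100 = 0b1010000 = 80

80


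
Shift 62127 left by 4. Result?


0b1111001010101111 << 4 = 0b11110010101011110000 = 994032

994032


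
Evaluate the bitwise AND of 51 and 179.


0b110011 & 0b10110011 = 0b110011 = 51

51


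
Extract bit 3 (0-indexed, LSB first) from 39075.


0b1001100010100011, position 3 = 0

0


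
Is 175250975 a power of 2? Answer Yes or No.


0b1010011100100001111000011111. Multiple bits set => No

No


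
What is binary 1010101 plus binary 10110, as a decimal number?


1010101 + 10110 = 1101011 = 107

107


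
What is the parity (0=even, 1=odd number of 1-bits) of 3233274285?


0b11000000101101111101100110101101 has 18 ones => parity 0

0


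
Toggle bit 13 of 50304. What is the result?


50304 ^ (1 << 13) = 50304 ^ 8192 = 58496

58496


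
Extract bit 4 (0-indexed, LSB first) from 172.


0b10101100, position 4 = 0

0


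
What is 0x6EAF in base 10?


6EAF hex = 28335 decimal

28335


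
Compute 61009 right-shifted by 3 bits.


0b1110111001010001 >> 3 = 0b1110111001010 = 7626

7626


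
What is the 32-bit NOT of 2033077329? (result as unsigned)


~0b1111001001011100100110001010001 = 0b10000110110100011011001110101110 = 2261889966 (32-bit unsigned)

2261889966


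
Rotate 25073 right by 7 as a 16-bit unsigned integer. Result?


Rotate 0b110000111110001 right by 7 (16-bit) = 0b1110001011000011 = 58051

58051


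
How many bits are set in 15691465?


0b111011110110111011001001 has 16 set bits

16


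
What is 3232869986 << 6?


0b11000000101100011010111001100010 << 6 = 0b11000000101100011010111001100010000000 = 206903679104

206903679104


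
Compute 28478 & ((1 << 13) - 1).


28478 & 8191 = 3902

3902


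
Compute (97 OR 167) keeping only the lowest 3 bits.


Step 1: 97 | 167 = 231
Step 2: 231 & 7 = 7

7


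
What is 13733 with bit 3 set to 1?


13733 | (1 << 3) = 13733 | 8 = 13741

13741


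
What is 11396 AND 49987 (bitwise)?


0b10110010000100 & 0b1100001101000011 = 0b0 = 0

0


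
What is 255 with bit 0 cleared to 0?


255 & ~(1 << 0) = 254

254


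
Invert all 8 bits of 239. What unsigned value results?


239 ^ 255 = 16

16


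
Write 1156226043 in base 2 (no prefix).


1156226043 = 1000100111010101001101111111011 in binary

1000100111010101001101111111011


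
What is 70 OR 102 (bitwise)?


0b1000110 | 0b1100110 = 0b1100110 = 102

102


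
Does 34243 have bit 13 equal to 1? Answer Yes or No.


0b1000010111000011, bit 13 = 0. No

No


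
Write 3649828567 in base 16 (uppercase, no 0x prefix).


3649828567 = D98BF6D7 hex

D98BF6D7


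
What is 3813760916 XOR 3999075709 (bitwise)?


0b11100011010100010101111110010100 ^ 0b11101110010111010000110101111101 = 0b1101000011000101001011101001 = 218911465

218911465


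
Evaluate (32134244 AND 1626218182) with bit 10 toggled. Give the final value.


Step 1: 32134244 & 1626218182 = 15340612
Step 2: 15340612 ^ (1 << 10) = 15340612 ^ 1024 = 15339588

15339588


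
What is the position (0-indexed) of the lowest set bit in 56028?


0b1101101011011100. Lowest set bit at position 2

2


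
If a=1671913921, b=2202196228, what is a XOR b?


1671913921 ^ 2202196228 = 3773151429

3773151429


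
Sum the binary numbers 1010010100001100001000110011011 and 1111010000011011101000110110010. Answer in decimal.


1010010100001100001000110011011 + 1111010000011011101000110110010 = 11001100100100111110001101001101 = 3432244045

3432244045


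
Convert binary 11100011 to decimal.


11100011 in decimal = 227

227


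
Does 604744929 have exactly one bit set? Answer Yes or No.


0b100100000010111010110011100001. Multiple bits set => No

No


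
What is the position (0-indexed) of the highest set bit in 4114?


0b1000000010010. Highest set bit at position 12

12


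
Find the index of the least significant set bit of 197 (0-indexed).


0b11000101. Lowest set bit at position 0

0


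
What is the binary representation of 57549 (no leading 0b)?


57549 = 1110000011001101 in binary

1110000011001101


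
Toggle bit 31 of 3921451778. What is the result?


3921451778 ^ (1 << 31) = 3921451778 ^ 2147483648 = 1773968130

1773968130


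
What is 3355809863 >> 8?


0b11001000000001011001100001000111 >> 8 = 0b110010000000010110011000 = 13108632

13108632


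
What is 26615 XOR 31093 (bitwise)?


0b110011111110111 ^ 0b111100101110101 = 0b1111010000010 = 7810

7810


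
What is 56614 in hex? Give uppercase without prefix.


56614 = DD26 hex

DD26


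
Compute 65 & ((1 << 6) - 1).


65 & 63 = 1

1


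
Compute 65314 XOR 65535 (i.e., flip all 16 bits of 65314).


65314 ^ 65535 = 221

221


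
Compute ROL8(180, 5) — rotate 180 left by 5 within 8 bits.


Rotate 0b10110100 left by 5 (8-bit) = 0b10010110 = 150

150


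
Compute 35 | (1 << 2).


35 | (1 << 2) = 35 | 4 = 39

39


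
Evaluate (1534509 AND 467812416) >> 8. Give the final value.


Step 1: 1534509 & 467812416 = 147456
Step 2: 147456 >> 8 = 576

576


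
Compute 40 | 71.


0b101000 | 0b1000111 = 0b1101111 = 111

111


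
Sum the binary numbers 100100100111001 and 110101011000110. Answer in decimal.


100100100111001 + 110101011000110 = 1011001111111111 = 46079

46079


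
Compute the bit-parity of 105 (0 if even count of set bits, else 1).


0b1101001 has 4 ones => parity 0

0
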